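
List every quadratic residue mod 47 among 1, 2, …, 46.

1,2,3,4,6,7,8,9,12,14,16,17,18,21,24,25,27,28,32,34,36,37,42

Square k = 1,…,23 (k and 47−k give the same square):
1²=1, 2²=4, 3²=9, 4²=16, 5²=25, 6²=36, 7²≡2, 8²≡17, 9²≡34, 10²≡6, 11²≡27, 12²≡3, 13²≡28, 14²≡8, 15²≡37, 16²≡21, 17²≡7, 18²≡42, 19²≡32, 20²≡24, 21²≡18, 22²≡14, 23²≡12 (mod 47).
So the quadratic residues mod 47 are {1, 2, 3, 4, 6, 7, 8, 9, 12, 14, 16, 17, 18, 21, 24, 25, 27, 28, 32, 34, 36, 37, 42}.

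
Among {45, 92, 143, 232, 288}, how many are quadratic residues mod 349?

(45/349) = +1 → QR.
(92/349) = +1 → QR.
(143/349) = +1 → QR.
(232/349) = -1 → non-residue.
(288/349) = -1 → non-residue.
Total quadratic residues among the 5: 3.

3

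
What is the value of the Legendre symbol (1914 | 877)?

1

Euler's criterion: (1914/877) ≡ 160^438 (mod 877).
160^2 ≡ 167 (mod 877)
160^4 ≡ 702 (mod 877)
160^8 ≡ 807 (mod 877)
160^16 ≡ 515 (mod 877)
160^32 ≡ 371 (mod 877)
160^64 ≡ 829 (mod 877)
160^128 ≡ 550 (mod 877)
160^256 ≡ 812 (mod 877)
160^438 = 160^(256+128+32+16+4+2) ≡ 1 (mod 877).
Result is 1, so (1914/877) = 1.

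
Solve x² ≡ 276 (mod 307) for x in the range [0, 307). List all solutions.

131, 176

Since 307 ≡ 3 (mod 4), a square root of 276 is 276^((307+1)/4) = 276^77 mod 307.
Repeated squaring: 276^2≡40, 276^4≡65, 276^8≡234, 276^16≡110, 276^32≡127, 276^64≡165 (mod 307).
276^77 = 276^(64+8+4+1) ≡ 176 (mod 307).
Check: 176² = 30976 ≡ 276 (mod 307). The two roots are 131 and 176.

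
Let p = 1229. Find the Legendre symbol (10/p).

-1

Pull out 2: since 1229 ≡ 5 (mod 8), (2/1229) = -1.
Reciprocity: 5 ≡ 1 and 1229 ≡ 1 (mod 4), so (5/1229) = +(1229/5).
Reduce top mod 5: now compute (4/5).
Pull out 2^2: since 5 ≡ 5 (mod 8), (2/5) = -1, so (2/5)^2 = +1.
Reached (1/5) = 1. Collecting the sign flips along the way, the symbol is -1.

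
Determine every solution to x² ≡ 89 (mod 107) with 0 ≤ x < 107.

Since 107 ≡ 3 (mod 4), a square root of 89 is 89^((107+1)/4) = 89^27 mod 107.
Repeated squaring: 89^2≡3, 89^4≡9, 89^8≡81, 89^16≡34 (mod 107).
89^27 = 89^(16+8+2+1) ≡ 14 (mod 107).
Check: 14² = 196 ≡ 89 (mod 107). The two roots are 14 and 93.

14, 93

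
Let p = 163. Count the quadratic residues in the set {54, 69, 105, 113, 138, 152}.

4

(54/163) = +1 → QR.
(69/163) = +1 → QR.
(105/163) = -1 → non-residue.
(113/163) = +1 → QR.
(138/163) = -1 → non-residue.
(152/163) = +1 → QR.
Total quadratic residues among the 6: 4.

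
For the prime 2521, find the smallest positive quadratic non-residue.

11

(2/2521) = +1, so 2 is a residue.
(3/2521) = +1, so 3 is a residue.
(4/2521) = +1, so 4 is a residue.
(5/2521) = +1, so 5 is a residue.
(6/2521) = +1, so 6 is a residue.
(7/2521) = +1, so 7 is a residue.
(8/2521) = +1, so 8 is a residue.
(9/2521) = +1, so 9 is a residue.
(10/2521) = +1, so 10 is a residue.
(11/2521) = −1, so 11 is the smallest positive non-residue mod 2521.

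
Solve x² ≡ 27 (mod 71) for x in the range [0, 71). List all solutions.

13, 58

Since 71 ≡ 3 (mod 4), a square root of 27 is 27^((71+1)/4) = 27^18 mod 71.
Repeated squaring: 27^2≡19, 27^4≡6, 27^8≡36, 27^16≡18 (mod 71).
27^18 = 27^(16+2) ≡ 58 (mod 71).
Check: 58² = 3364 ≡ 27 (mod 71). The two roots are 13 and 58.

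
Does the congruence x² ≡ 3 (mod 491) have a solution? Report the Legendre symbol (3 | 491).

1

Reciprocity: 3 ≡ 3 and 491 ≡ 3 (mod 4), so (3/491) = −(491/3).
Reduce top mod 3: now compute (2/3).
Pull out 2: since 3 ≡ 3 (mod 8), (2/3) = -1.
Reached (1/3) = 1. Collecting the sign flips along the way, the symbol is +1.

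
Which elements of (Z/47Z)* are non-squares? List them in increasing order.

Square k = 1,…,23 (k and 47−k give the same square):
1²=1, 2²=4, 3²=9, 4²=16, 5²=25, 6²=36, 7²≡2, 8²≡17, 9²≡34, 10²≡6, 11²≡27, 12²≡3, 13²≡28, 14²≡8, 15²≡37, 16²≡21, 17²≡7, 18²≡42, 19²≡32, 20²≡24, 21²≡18, 22²≡14, 23²≡12 (mod 47).
The residues are {1, 2, 3, 4, 6, 7, 8, 9, 12, 14, 16, 17, 18, 21, 24, 25, 27, 28, 32, 34, 36, 37, 42}; the non-residues are the remaining 23 nonzero classes.

5 10 11 13 15 19 20 22 23 26 29 30 31 33 35 38 39 40 41 43 44 45 46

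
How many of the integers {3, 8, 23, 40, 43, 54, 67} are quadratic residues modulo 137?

1

(3/137) = -1 → non-residue.
(8/137) = +1 → QR.
(23/137) = -1 → non-residue.
(40/137) = -1 → non-residue.
(43/137) = -1 → non-residue.
(54/137) = -1 → non-residue.
(67/137) = -1 → non-residue.
Total quadratic residues among the 7: 1.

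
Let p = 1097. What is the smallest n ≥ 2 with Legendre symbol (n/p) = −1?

3

(2/1097) = +1, so 2 is a residue.
(3/1097) = −1, so 3 is the smallest positive non-residue mod 1097.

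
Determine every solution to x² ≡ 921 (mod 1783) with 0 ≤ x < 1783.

Since 1783 ≡ 3 (mod 4), a square root of 921 is 921^((1783+1)/4) = 921^446 mod 1783.
Repeated squaring: 921^2≡1316, 921^4≡563, 921^8≡1378, 921^16≡1772, 921^32≡121, 921^64≡377, 921^128≡1272, 921^256≡803 (mod 1783).
921^446 = 921^(256+128+32+16+8+4+2) ≡ 1731 (mod 1783).
Check: 1731² = 2996361 ≡ 921 (mod 1783). The two roots are 52 and 1731.

52, 1731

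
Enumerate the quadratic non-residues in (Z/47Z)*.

5 10 11 13 15 19 20 22 23 26 29 30 31 33 35 38 39 40 41 43 44 45 46

Square k = 1,…,23 (k and 47−k give the same square):
1²=1, 2²=4, 3²=9, 4²=16, 5²=25, 6²=36, 7²≡2, 8²≡17, 9²≡34, 10²≡6, 11²≡27, 12²≡3, 13²≡28, 14²≡8, 15²≡37, 16²≡21, 17²≡7, 18²≡42, 19²≡32, 20²≡24, 21²≡18, 22²≡14, 23²≡12 (mod 47).
The residues are {1, 2, 3, 4, 6, 7, 8, 9, 12, 14, 16, 17, 18, 21, 24, 25, 27, 28, 32, 34, 36, 37, 42}; the non-residues are the remaining 23 nonzero classes.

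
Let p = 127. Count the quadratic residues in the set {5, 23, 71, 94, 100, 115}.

4

(5/127) = -1 → non-residue.
(23/127) = -1 → non-residue.
(71/127) = +1 → QR.
(94/127) = +1 → QR.
(100/127) = +1 → QR.
(115/127) = +1 → QR.
Total quadratic residues among the 6: 4.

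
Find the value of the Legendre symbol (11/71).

Reciprocity: 11 ≡ 3 and 71 ≡ 3 (mod 4), so (11/71) = −(71/11).
Reduce top mod 11: now compute (5/11).
Reciprocity: 5 ≡ 1 and 11 ≡ 3 (mod 4), so (5/11) = +(11/5).
Reduce top mod 5: now compute (1/5).
Reached (1/5) = 1. Collecting the sign flips along the way, the symbol is -1.

-1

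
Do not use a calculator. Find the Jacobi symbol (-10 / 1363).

First reduce: -10 ≡ 1353 (mod 1363).
Reciprocity: 1353 ≡ 1 and 1363 ≡ 3 (mod 4), so (1353/1363) = +(1363/1353).
Reduce top mod 1353: now compute (10/1353).
Pull out 2: since 1353 ≡ 1 (mod 8), (2/1353) = +1.
Reciprocity: 5 ≡ 1 and 1353 ≡ 1 (mod 4), so (5/1353) = +(1353/5).
Reduce top mod 5: now compute (3/5).
Reciprocity: 3 ≡ 3 and 5 ≡ 1 (mod 4), so (3/5) = +(5/3).
Reduce top mod 3: now compute (2/3).
Pull out 2: since 3 ≡ 3 (mod 8), (2/3) = -1.
Reached (1/3) = 1. Collecting the sign flips along the way, the symbol is -1.

-1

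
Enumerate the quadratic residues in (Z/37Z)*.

1, 3, 4, 7, 9, 10, 11, 12, 16, 21, 25, 26, 27, 28, 30, 33, 34, 36

Square k = 1,…,18 (k and 37−k give the same square):
1²=1, 2²=4, 3²=9, 4²=16, 5²=25, 6²=36, 7²≡12, 8²≡27, 9²≡7, 10²≡26, 11²≡10, 12²≡33, 13²≡21, 14²≡11, 15²≡3, 16²≡34, 17²≡30, 18²≡28 (mod 37).
So the quadratic residues mod 37 are {1, 3, 4, 7, 9, 10, 11, 12, 16, 21, 25, 26, 27, 28, 30, 33, 34, 36}.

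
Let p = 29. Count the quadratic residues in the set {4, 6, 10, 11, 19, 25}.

3

(4/29) = +1 → QR.
(6/29) = +1 → QR.
(10/29) = -1 → non-residue.
(11/29) = -1 → non-residue.
(19/29) = -1 → non-residue.
(25/29) = +1 → QR.
Total quadratic residues among the 6: 3.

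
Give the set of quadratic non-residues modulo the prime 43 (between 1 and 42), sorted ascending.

Square k = 1,…,21 (k and 43−k give the same square):
1²=1, 2²=4, 3²=9, 4²=16, 5²=25, 6²=36, 7²≡6, 8²≡21, 9²≡38, 10²≡14, 11²≡35, 12²≡15, 13²≡40, 14²≡24, 15²≡10, 16²≡41, 17²≡31, 18²≡23, 19²≡17, 20²≡13, 21²≡11 (mod 43).
The residues are {1, 4, 6, 9, 10, 11, 13, 14, 15, 16, 17, 21, 23, 24, 25, 31, 35, 36, 38, 40, 41}; the non-residues are the remaining 21 nonzero classes.

2, 3, 5, 7, 8, 12, 18, 19, 20, 22, 26, 27, 28, 29, 30, 32, 33, 34, 37, 39, 42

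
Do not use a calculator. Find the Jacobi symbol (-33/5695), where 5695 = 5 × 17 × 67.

1

First reduce: -33 ≡ 5662 (mod 5695).
Pull out 2: since 5695 ≡ 7 (mod 8), (2/5695) = +1.
Reciprocity: 2831 ≡ 3 and 5695 ≡ 3 (mod 4), so (2831/5695) = −(5695/2831).
Reduce top mod 2831: now compute (33/2831).
Reciprocity: 33 ≡ 1 and 2831 ≡ 3 (mod 4), so (33/2831) = +(2831/33).
Reduce top mod 33: now compute (26/33).
Pull out 2: since 33 ≡ 1 (mod 8), (2/33) = +1.
Reciprocity: 13 ≡ 1 and 33 ≡ 1 (mod 4), so (13/33) = +(33/13).
Reduce top mod 13: now compute (7/13).
Reciprocity: 7 ≡ 3 and 13 ≡ 1 (mod 4), so (7/13) = +(13/7).
Reduce top mod 7: now compute (6/7).
Pull out 2: since 7 ≡ 7 (mod 8), (2/7) = +1.
Reciprocity: 3 ≡ 3 and 7 ≡ 3 (mod 4), so (3/7) = −(7/3).
Reduce top mod 3: now compute (1/3).
Reached (1/3) = 1. Collecting the sign flips along the way, the symbol is +1.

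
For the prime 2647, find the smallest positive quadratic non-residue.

(2/2647) = +1, so 2 is a residue.
(3/2647) = −1, so 3 is the smallest positive non-residue mod 2647.

3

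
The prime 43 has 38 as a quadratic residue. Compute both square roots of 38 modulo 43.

9, 34

Since 43 ≡ 3 (mod 4), a square root of 38 is 38^((43+1)/4) = 38^11 mod 43.
Repeated squaring: 38^2≡25, 38^4≡23, 38^8≡13 (mod 43).
38^11 = 38^(8+2+1) ≡ 9 (mod 43).
Check: 9² = 81 ≡ 38 (mod 43). The two roots are 9 and 34.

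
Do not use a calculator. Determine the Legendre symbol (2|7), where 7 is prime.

Pull out 2: since 7 ≡ 7 (mod 8), (2/7) = +1.
Reached (1/7) = 1. Collecting the sign flips along the way, the symbol is +1.

1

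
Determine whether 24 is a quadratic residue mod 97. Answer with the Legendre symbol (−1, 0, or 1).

Pull out 2^3: since 97 ≡ 1 (mod 8), (2/97) = +1, so (2/97)^3 = +1.
Reciprocity: 3 ≡ 3 and 97 ≡ 1 (mod 4), so (3/97) = +(97/3).
Reduce top mod 3: now compute (1/3).
Reached (1/3) = 1. Collecting the sign flips along the way, the symbol is +1.

1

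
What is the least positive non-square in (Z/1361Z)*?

(2/1361) = +1, so 2 is a residue.
(3/1361) = −1, so 3 is the smallest positive non-residue mod 1361.

3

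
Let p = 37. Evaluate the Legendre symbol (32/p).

-1

Pull out 2^5: since 37 ≡ 5 (mod 8), (2/37) = -1, so (2/37)^5 = -1.
Reached (1/37) = 1. Collecting the sign flips along the way, the symbol is -1.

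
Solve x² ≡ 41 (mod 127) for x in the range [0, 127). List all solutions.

26, 101

Since 127 ≡ 3 (mod 4), a square root of 41 is 41^((127+1)/4) = 41^32 mod 127.
Repeated squaring: 41^2≡30, 41^4≡11, 41^8≡121, 41^16≡36, 41^32≡26 (mod 127).
41^32 = 41^(32) ≡ 26 (mod 127).
Check: 26² = 676 ≡ 41 (mod 127). The two roots are 26 and 101.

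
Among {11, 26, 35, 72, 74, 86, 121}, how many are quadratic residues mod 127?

6

(11/127) = +1 → QR.
(26/127) = +1 → QR.
(35/127) = +1 → QR.
(72/127) = +1 → QR.
(74/127) = +1 → QR.
(86/127) = -1 → non-residue.
(121/127) = +1 → QR.
Total quadratic residues among the 7: 6.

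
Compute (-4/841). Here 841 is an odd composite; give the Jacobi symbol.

First reduce: -4 ≡ 837 (mod 841).
Reciprocity: 837 ≡ 1 and 841 ≡ 1 (mod 4), so (837/841) = +(841/837).
Reduce top mod 837: now compute (4/837).
Pull out 2^2: since 837 ≡ 5 (mod 8), (2/837) = -1, so (2/837)^2 = +1.
Reached (1/837) = 1. Collecting the sign flips along the way, the symbol is +1.

1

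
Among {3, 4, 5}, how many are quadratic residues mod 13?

2

(3/13) = +1 → QR.
(4/13) = +1 → QR.
(5/13) = -1 → non-residue.
Total quadratic residues among the 3: 2.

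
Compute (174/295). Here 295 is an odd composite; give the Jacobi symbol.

-1

Pull out 2: since 295 ≡ 7 (mod 8), (2/295) = +1.
Reciprocity: 87 ≡ 3 and 295 ≡ 3 (mod 4), so (87/295) = −(295/87).
Reduce top mod 87: now compute (34/87).
Pull out 2: since 87 ≡ 7 (mod 8), (2/87) = +1.
Reciprocity: 17 ≡ 1 and 87 ≡ 3 (mod 4), so (17/87) = +(87/17).
Reduce top mod 17: now compute (2/17).
Pull out 2: since 17 ≡ 1 (mod 8), (2/17) = +1.
Reached (1/17) = 1. Collecting the sign flips along the way, the symbol is -1.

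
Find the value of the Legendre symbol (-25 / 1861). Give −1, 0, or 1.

First reduce: -25 ≡ 1836 (mod 1861).
Pull out 2^2: since 1861 ≡ 5 (mod 8), (2/1861) = -1, so (2/1861)^2 = +1.
Reciprocity: 459 ≡ 3 and 1861 ≡ 1 (mod 4), so (459/1861) = +(1861/459).
Reduce top mod 459: now compute (25/459).
Reciprocity: 25 ≡ 1 and 459 ≡ 3 (mod 4), so (25/459) = +(459/25).
Reduce top mod 25: now compute (9/25).
Reciprocity: 9 ≡ 1 and 25 ≡ 1 (mod 4), so (9/25) = +(25/9).
Reduce top mod 9: now compute (7/9).
Reciprocity: 7 ≡ 3 and 9 ≡ 1 (mod 4), so (7/9) = +(9/7).
Reduce top mod 7: now compute (2/7).
Pull out 2: since 7 ≡ 7 (mod 8), (2/7) = +1.
Reached (1/7) = 1. Collecting the sign flips along the way, the symbol is +1.

1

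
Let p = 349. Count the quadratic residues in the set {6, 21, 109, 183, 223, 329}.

3

(6/349) = -1 → non-residue.
(21/349) = -1 → non-residue.
(109/349) = +1 → QR.
(183/349) = -1 → non-residue.
(223/349) = +1 → QR.
(329/349) = +1 → QR.
Total quadratic residues among the 6: 3.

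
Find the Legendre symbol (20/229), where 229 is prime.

1

Euler's criterion: (20/229) ≡ 20^114 (mod 229).
20^2 ≡ 171 (mod 229)
20^4 ≡ 158 (mod 229)
20^8 ≡ 3 (mod 229)
20^16 ≡ 9 (mod 229)
20^32 ≡ 81 (mod 229)
20^64 ≡ 149 (mod 229)
20^114 = 20^(64+32+16+2) ≡ 1 (mod 229).
Result is 1, so (20/229) = 1.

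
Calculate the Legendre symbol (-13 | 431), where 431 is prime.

First reduce: -13 ≡ 418 (mod 431).
Pull out 2: since 431 ≡ 7 (mod 8), (2/431) = +1.
Reciprocity: 209 ≡ 1 and 431 ≡ 3 (mod 4), so (209/431) = +(431/209).
Reduce top mod 209: now compute (13/209).
Reciprocity: 13 ≡ 1 and 209 ≡ 1 (mod 4), so (13/209) = +(209/13).
Reduce top mod 13: now compute (1/13).
Reached (1/13) = 1. Collecting the sign flips along the way, the symbol is +1.

1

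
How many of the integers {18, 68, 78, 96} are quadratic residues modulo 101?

3

(18/101) = -1 → non-residue.
(68/101) = +1 → QR.
(78/101) = +1 → QR.
(96/101) = +1 → QR.
Total quadratic residues among the 4: 3.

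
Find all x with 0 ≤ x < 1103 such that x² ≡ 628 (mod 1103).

Since 1103 ≡ 3 (mod 4), a square root of 628 is 628^((1103+1)/4) = 628^276 mod 1103.
Repeated squaring: 628^2≡613, 628^4≡749, 628^8≡677, 628^16≡584, 628^32≡229, 628^64≡600, 628^128≡422, 628^256≡501 (mod 1103).
628^276 = 628^(256+16+4) ≡ 273 (mod 1103).
Check: 273² = 74529 ≡ 628 (mod 1103). The two roots are 273 and 830.

273, 830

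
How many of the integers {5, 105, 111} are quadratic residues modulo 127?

(5/127) = -1 → non-residue.
(105/127) = -1 → non-residue.
(111/127) = -1 → non-residue.
Total quadratic residues among the 3: 0.

0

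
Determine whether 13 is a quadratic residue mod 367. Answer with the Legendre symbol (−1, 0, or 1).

Reciprocity: 13 ≡ 1 and 367 ≡ 3 (mod 4), so (13/367) = +(367/13).
Reduce top mod 13: now compute (3/13).
Reciprocity: 3 ≡ 3 and 13 ≡ 1 (mod 4), so (3/13) = +(13/3).
Reduce top mod 3: now compute (1/3).
Reached (1/3) = 1. Collecting the sign flips along the way, the symbol is +1.

1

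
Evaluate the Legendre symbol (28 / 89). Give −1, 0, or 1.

-1

Pull out 2^2: since 89 ≡ 1 (mod 8), (2/89) = +1, so (2/89)^2 = +1.
Reciprocity: 7 ≡ 3 and 89 ≡ 1 (mod 4), so (7/89) = +(89/7).
Reduce top mod 7: now compute (5/7).
Reciprocity: 5 ≡ 1 and 7 ≡ 3 (mod 4), so (5/7) = +(7/5).
Reduce top mod 5: now compute (2/5).
Pull out 2: since 5 ≡ 5 (mod 8), (2/5) = -1.
Reached (1/5) = 1. Collecting the sign flips along the way, the symbol is -1.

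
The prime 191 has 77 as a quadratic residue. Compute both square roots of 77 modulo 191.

29, 162

Since 191 ≡ 3 (mod 4), a square root of 77 is 77^((191+1)/4) = 77^48 mod 191.
Repeated squaring: 77^2≡8, 77^4≡64, 77^8≡85, 77^16≡158, 77^32≡134 (mod 191).
77^48 = 77^(32+16) ≡ 162 (mod 191).
Check: 162² = 26244 ≡ 77 (mod 191). The two roots are 29 and 162.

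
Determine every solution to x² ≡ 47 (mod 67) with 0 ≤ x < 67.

28, 39

Since 67 ≡ 3 (mod 4), a square root of 47 is 47^((67+1)/4) = 47^17 mod 67.
Repeated squaring: 47^2≡65, 47^4≡4, 47^8≡16, 47^16≡55 (mod 67).
47^17 = 47^(16+1) ≡ 39 (mod 67).
Check: 39² = 1521 ≡ 47 (mod 67). The two roots are 28 and 39.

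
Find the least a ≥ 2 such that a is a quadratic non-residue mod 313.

5

(2/313) = +1, so 2 is a residue.
(3/313) = +1, so 3 is a residue.
(4/313) = +1, so 4 is a residue.
(5/313) = −1, so 5 is the smallest positive non-residue mod 313.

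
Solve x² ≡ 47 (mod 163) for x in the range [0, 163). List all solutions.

79, 84

Since 163 ≡ 3 (mod 4), a square root of 47 is 47^((163+1)/4) = 47^41 mod 163.
Repeated squaring: 47^2≡90, 47^4≡113, 47^8≡55, 47^16≡91, 47^32≡131 (mod 163).
47^41 = 47^(32+8+1) ≡ 84 (mod 163).
Check: 84² = 7056 ≡ 47 (mod 163). The two roots are 79 and 84.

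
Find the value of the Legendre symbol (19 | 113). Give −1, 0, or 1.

-1

Reciprocity: 19 ≡ 3 and 113 ≡ 1 (mod 4), so (19/113) = +(113/19).
Reduce top mod 19: now compute (18/19).
Pull out 2: since 19 ≡ 3 (mod 8), (2/19) = -1.
Reciprocity: 9 ≡ 1 and 19 ≡ 3 (mod 4), so (9/19) = +(19/9).
Reduce top mod 9: now compute (1/9).
Reached (1/9) = 1. Collecting the sign flips along the way, the symbol is -1.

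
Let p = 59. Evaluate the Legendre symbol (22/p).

Pull out 2: since 59 ≡ 3 (mod 8), (2/59) = -1.
Reciprocity: 11 ≡ 3 and 59 ≡ 3 (mod 4), so (11/59) = −(59/11).
Reduce top mod 11: now compute (4/11).
Pull out 2^2: since 11 ≡ 3 (mod 8), (2/11) = -1, so (2/11)^2 = +1.
Reached (1/11) = 1. Collecting the sign flips along the way, the symbol is +1.

1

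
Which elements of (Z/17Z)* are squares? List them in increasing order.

1, 2, 4, 8, 9, 13, 15, 16

Square k = 1,…,8 (k and 17−k give the same square):
1²=1, 2²=4, 3²=9, 4²=16, 5²≡8, 6²≡2, 7²≡15, 8²≡13 (mod 17).
So the quadratic residues mod 17 are {1, 2, 4, 8, 9, 13, 15, 16}.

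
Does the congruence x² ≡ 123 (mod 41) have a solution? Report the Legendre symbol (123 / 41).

First reduce: 123 ≡ 0 (mod 41).
Top reduces to 0: gcd > 1, so the symbol is 0.

0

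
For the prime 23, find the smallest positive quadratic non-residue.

(2/23) = +1, so 2 is a residue.
(3/23) = +1, so 3 is a residue.
(4/23) = +1, so 4 is a residue.
(5/23) = −1, so 5 is the smallest positive non-residue mod 23.

5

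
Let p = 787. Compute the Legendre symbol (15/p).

1

Euler's criterion: (15/787) ≡ 15^393 (mod 787).
15^2 ≡ 225 (mod 787)
15^4 ≡ 257 (mod 787)
15^8 ≡ 728 (mod 787)
15^16 ≡ 333 (mod 787)
15^32 ≡ 709 (mod 787)
15^64 ≡ 575 (mod 787)
15^128 ≡ 85 (mod 787)
15^256 ≡ 142 (mod 787)
15^393 = 15^(256+128+8+1) ≡ 1 (mod 787).
Result is 1, so (15/787) = 1.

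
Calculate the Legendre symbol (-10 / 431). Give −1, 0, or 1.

-1

First reduce: -10 ≡ 421 (mod 431).
Reciprocity: 421 ≡ 1 and 431 ≡ 3 (mod 4), so (421/431) = +(431/421).
Reduce top mod 421: now compute (10/421).
Pull out 2: since 421 ≡ 5 (mod 8), (2/421) = -1.
Reciprocity: 5 ≡ 1 and 421 ≡ 1 (mod 4), so (5/421) = +(421/5).
Reduce top mod 5: now compute (1/5).
Reached (1/5) = 1. Collecting the sign flips along the way, the symbol is -1.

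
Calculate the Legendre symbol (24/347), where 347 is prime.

Euler's criterion: (24/347) ≡ 24^173 (mod 347).
24^2 ≡ 229 (mod 347)
24^4 ≡ 44 (mod 347)
24^8 ≡ 201 (mod 347)
24^16 ≡ 149 (mod 347)
24^32 ≡ 340 (mod 347)
24^64 ≡ 49 (mod 347)
24^128 ≡ 319 (mod 347)
24^173 = 24^(128+32+8+4+1) ≡ 346 (mod 347).
Result is 346 ≡ −1, so (24/347) = −1.

-1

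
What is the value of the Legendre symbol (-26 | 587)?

-1

First reduce: -26 ≡ 561 (mod 587).
Reciprocity: 561 ≡ 1 and 587 ≡ 3 (mod 4), so (561/587) = +(587/561).
Reduce top mod 561: now compute (26/561).
Pull out 2: since 561 ≡ 1 (mod 8), (2/561) = +1.
Reciprocity: 13 ≡ 1 and 561 ≡ 1 (mod 4), so (13/561) = +(561/13).
Reduce top mod 13: now compute (2/13).
Pull out 2: since 13 ≡ 5 (mod 8), (2/13) = -1.
Reached (1/13) = 1. Collecting the sign flips along the way, the symbol is -1.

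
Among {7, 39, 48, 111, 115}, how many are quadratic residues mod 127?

(7/127) = -1 → non-residue.
(39/127) = -1 → non-residue.
(48/127) = -1 → non-residue.
(111/127) = -1 → non-residue.
(115/127) = +1 → QR.
Total quadratic residues among the 5: 1.

1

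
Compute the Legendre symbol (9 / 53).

Reciprocity: 9 ≡ 1 and 53 ≡ 1 (mod 4), so (9/53) = +(53/9).
Reduce top mod 9: now compute (8/9).
Pull out 2^3: since 9 ≡ 1 (mod 8), (2/9) = +1, so (2/9)^3 = +1.
Reached (1/9) = 1. Collecting the sign flips along the way, the symbol is +1.

1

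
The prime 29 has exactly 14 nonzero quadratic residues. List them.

Square k = 1,…,14 (k and 29−k give the same square):
1²=1, 2²=4, 3²=9, 4²=16, 5²=25, 6²≡7, 7²≡20, 8²≡6, 9²≡23, 10²≡13, 11²≡5, 12²≡28, 13²≡24, 14²≡22 (mod 29).
So the quadratic residues mod 29 are {1, 4, 5, 6, 7, 9, 13, 16, 20, 22, 23, 24, 25, 28}.

1,4,5,6,7,9,13,16,20,22,23,24,25,28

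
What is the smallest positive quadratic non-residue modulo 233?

3

(2/233) = +1, so 2 is a residue.
(3/233) = −1, so 3 is the smallest positive non-residue mod 233.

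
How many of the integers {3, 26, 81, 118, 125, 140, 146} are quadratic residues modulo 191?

5

(3/191) = +1 → QR.
(26/191) = +1 → QR.
(81/191) = +1 → QR.
(118/191) = +1 → QR.
(125/191) = +1 → QR.
(140/191) = -1 → non-residue.
(146/191) = -1 → non-residue.
Total quadratic residues among the 7: 5.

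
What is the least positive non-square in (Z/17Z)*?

(2/17) = +1, so 2 is a residue.
(3/17) = −1, so 3 is the smallest positive non-residue mod 17.

3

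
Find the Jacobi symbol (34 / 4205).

Pull out 2: since 4205 ≡ 5 (mod 8), (2/4205) = -1.
Reciprocity: 17 ≡ 1 and 4205 ≡ 1 (mod 4), so (17/4205) = +(4205/17).
Reduce top mod 17: now compute (6/17).
Pull out 2: since 17 ≡ 1 (mod 8), (2/17) = +1.
Reciprocity: 3 ≡ 3 and 17 ≡ 1 (mod 4), so (3/17) = +(17/3).
Reduce top mod 3: now compute (2/3).
Pull out 2: since 3 ≡ 3 (mod 8), (2/3) = -1.
Reached (1/3) = 1. Collecting the sign flips along the way, the symbol is +1.

1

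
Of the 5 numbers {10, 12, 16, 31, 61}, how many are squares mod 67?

2

(10/67) = +1 → QR.
(12/67) = -1 → non-residue.
(16/67) = +1 → QR.
(31/67) = -1 → non-residue.
(61/67) = -1 → non-residue.
Total quadratic residues among the 5: 2.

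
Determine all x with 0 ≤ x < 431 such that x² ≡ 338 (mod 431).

142, 289

Since 431 ≡ 3 (mod 4), a square root of 338 is 338^((431+1)/4) = 338^108 mod 431.
Repeated squaring: 338^2≡29, 338^4≡410, 338^8≡10, 338^16≡100, 338^32≡87, 338^64≡242 (mod 431).
338^108 = 338^(64+32+8+4) ≡ 289 (mod 431).
Check: 289² = 83521 ≡ 338 (mod 431). The two roots are 142 and 289.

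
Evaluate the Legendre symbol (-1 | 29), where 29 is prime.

1

First reduce: -1 ≡ 28 (mod 29).
Pull out 2^2: since 29 ≡ 5 (mod 8), (2/29) = -1, so (2/29)^2 = +1.
Reciprocity: 7 ≡ 3 and 29 ≡ 1 (mod 4), so (7/29) = +(29/7).
Reduce top mod 7: now compute (1/7).
Reached (1/7) = 1. Collecting the sign flips along the way, the symbol is +1.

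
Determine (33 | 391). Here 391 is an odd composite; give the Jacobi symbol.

-1

Reciprocity: 33 ≡ 1 and 391 ≡ 3 (mod 4), so (33/391) = +(391/33).
Reduce top mod 33: now compute (28/33).
Pull out 2^2: since 33 ≡ 1 (mod 8), (2/33) = +1, so (2/33)^2 = +1.
Reciprocity: 7 ≡ 3 and 33 ≡ 1 (mod 4), so (7/33) = +(33/7).
Reduce top mod 7: now compute (5/7).
Reciprocity: 5 ≡ 1 and 7 ≡ 3 (mod 4), so (5/7) = +(7/5).
Reduce top mod 5: now compute (2/5).
Pull out 2: since 5 ≡ 5 (mod 8), (2/5) = -1.
Reached (1/5) = 1. Collecting the sign flips along the way, the symbol is -1.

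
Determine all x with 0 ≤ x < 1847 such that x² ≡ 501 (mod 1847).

Since 1847 ≡ 3 (mod 4), a square root of 501 is 501^((1847+1)/4) = 501^462 mod 1847.
Repeated squaring: 501^2≡1656, 501^4≡1388, 501^8≡123, 501^16≡353, 501^32≡860, 501^64≡800, 501^128≡938, 501^256≡672 (mod 1847).
501^462 = 501^(256+128+64+8+4+2) ≡ 509 (mod 1847).
Check: 509² = 259081 ≡ 501 (mod 1847). The two roots are 509 and 1338.

509, 1338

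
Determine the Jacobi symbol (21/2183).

1

Reciprocity: 21 ≡ 1 and 2183 ≡ 3 (mod 4), so (21/2183) = +(2183/21).
Reduce top mod 21: now compute (20/21).
Pull out 2^2: since 21 ≡ 5 (mod 8), (2/21) = -1, so (2/21)^2 = +1.
Reciprocity: 5 ≡ 1 and 21 ≡ 1 (mod 4), so (5/21) = +(21/5).
Reduce top mod 5: now compute (1/5).
Reached (1/5) = 1. Collecting the sign flips along the way, the symbol is +1.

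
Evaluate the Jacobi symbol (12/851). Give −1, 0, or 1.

1

Pull out 2^2: since 851 ≡ 3 (mod 8), (2/851) = -1, so (2/851)^2 = +1.
Reciprocity: 3 ≡ 3 and 851 ≡ 3 (mod 4), so (3/851) = −(851/3).
Reduce top mod 3: now compute (2/3).
Pull out 2: since 3 ≡ 3 (mod 8), (2/3) = -1.
Reached (1/3) = 1. Collecting the sign flips along the way, the symbol is +1.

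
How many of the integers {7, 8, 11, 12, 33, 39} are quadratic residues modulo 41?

3

(7/41) = -1 → non-residue.
(8/41) = +1 → QR.
(11/41) = -1 → non-residue.
(12/41) = -1 → non-residue.
(33/41) = +1 → QR.
(39/41) = +1 → QR.
Total quadratic residues among the 6: 3.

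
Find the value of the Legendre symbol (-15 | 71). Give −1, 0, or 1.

Euler's criterion: (-15/71) ≡ 56^35 (mod 71).
56^2 ≡ 12 (mod 71)
56^4 ≡ 2 (mod 71)
56^8 ≡ 4 (mod 71)
56^16 ≡ 16 (mod 71)
56^32 ≡ 43 (mod 71)
56^35 = 56^(32+2+1) ≡ 70 (mod 71).
Result is 70 ≡ −1, so (-15/71) = −1.

-1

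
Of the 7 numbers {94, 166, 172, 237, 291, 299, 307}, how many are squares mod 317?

(94/317) = +1 → QR.
(166/317) = -1 → non-residue.
(172/317) = +1 → QR.
(237/317) = -1 → non-residue.
(291/317) = +1 → QR.
(299/317) = -1 → non-residue.
(307/317) = +1 → QR.
Total quadratic residues among the 7: 4.

4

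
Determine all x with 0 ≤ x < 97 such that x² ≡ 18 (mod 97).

97 ≡ 1 (mod 4), so we find a root by search.
Trying successive values, 42² = 1764 ≡ 18 (mod 97). The other root is 97 − 42 = 55.

42, 55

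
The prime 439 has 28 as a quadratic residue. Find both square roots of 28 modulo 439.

Since 439 ≡ 3 (mod 4), a square root of 28 is 28^((439+1)/4) = 28^110 mod 439.
Repeated squaring: 28^2≡345, 28^4≡56, 28^8≡63, 28^16≡18, 28^32≡324, 28^64≡55 (mod 439).
28^110 = 28^(64+32+8+4+2) ≡ 109 (mod 439).
Check: 109² = 11881 ≡ 28 (mod 439). The two roots are 109 and 330.

109, 330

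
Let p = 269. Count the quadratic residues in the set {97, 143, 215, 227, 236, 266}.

(97/269) = +1 → QR.
(143/269) = +1 → QR.
(215/269) = +1 → QR.
(227/269) = -1 → non-residue.
(236/269) = -1 → non-residue.
(266/269) = -1 → non-residue.
Total quadratic residues among the 6: 3.

3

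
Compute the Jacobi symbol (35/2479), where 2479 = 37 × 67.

-1

Reciprocity: 35 ≡ 3 and 2479 ≡ 3 (mod 4), so (35/2479) = −(2479/35).
Reduce top mod 35: now compute (29/35).
Reciprocity: 29 ≡ 1 and 35 ≡ 3 (mod 4), so (29/35) = +(35/29).
Reduce top mod 29: now compute (6/29).
Pull out 2: since 29 ≡ 5 (mod 8), (2/29) = -1.
Reciprocity: 3 ≡ 3 and 29 ≡ 1 (mod 4), so (3/29) = +(29/3).
Reduce top mod 3: now compute (2/3).
Pull out 2: since 3 ≡ 3 (mod 8), (2/3) = -1.
Reached (1/3) = 1. Collecting the sign flips along the way, the symbol is -1.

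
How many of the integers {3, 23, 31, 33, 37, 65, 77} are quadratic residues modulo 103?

2

(3/103) = -1 → non-residue.
(23/103) = +1 → QR.
(31/103) = -1 → non-residue.
(33/103) = +1 → QR.
(37/103) = -1 → non-residue.
(65/103) = -1 → non-residue.
(77/103) = -1 → non-residue.
Total quadratic residues among the 7: 2.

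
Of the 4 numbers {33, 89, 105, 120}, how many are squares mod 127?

(33/127) = -1 → non-residue.
(89/127) = -1 → non-residue.
(105/127) = -1 → non-residue.
(120/127) = +1 → QR.
Total quadratic residues among the 4: 1.

1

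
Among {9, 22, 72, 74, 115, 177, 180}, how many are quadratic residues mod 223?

5

(9/223) = +1 → QR.
(22/223) = -1 → non-residue.
(72/223) = +1 → QR.
(74/223) = +1 → QR.
(115/223) = +1 → QR.
(177/223) = +1 → QR.
(180/223) = -1 → non-residue.
Total quadratic residues among the 7: 5.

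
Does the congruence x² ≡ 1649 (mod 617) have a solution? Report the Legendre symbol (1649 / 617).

-1

First reduce: 1649 ≡ 415 (mod 617).
Reciprocity: 415 ≡ 3 and 617 ≡ 1 (mod 4), so (415/617) = +(617/415).
Reduce top mod 415: now compute (202/415).
Pull out 2: since 415 ≡ 7 (mod 8), (2/415) = +1.
Reciprocity: 101 ≡ 1 and 415 ≡ 3 (mod 4), so (101/415) = +(415/101).
Reduce top mod 101: now compute (11/101).
Reciprocity: 11 ≡ 3 and 101 ≡ 1 (mod 4), so (11/101) = +(101/11).
Reduce top mod 11: now compute (2/11).
Pull out 2: since 11 ≡ 3 (mod 8), (2/11) = -1.
Reached (1/11) = 1. Collecting the sign flips along the way, the symbol is -1.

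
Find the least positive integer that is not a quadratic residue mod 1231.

3

(2/1231) = +1, so 2 is a residue.
(3/1231) = −1, so 3 is the smallest positive non-residue mod 1231.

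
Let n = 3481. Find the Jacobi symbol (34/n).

1

Pull out 2: since 3481 ≡ 1 (mod 8), (2/3481) = +1.
Reciprocity: 17 ≡ 1 and 3481 ≡ 1 (mod 4), so (17/3481) = +(3481/17).
Reduce top mod 17: now compute (13/17).
Reciprocity: 13 ≡ 1 and 17 ≡ 1 (mod 4), so (13/17) = +(17/13).
Reduce top mod 13: now compute (4/13).
Pull out 2^2: since 13 ≡ 5 (mod 8), (2/13) = -1, so (2/13)^2 = +1.
Reached (1/13) = 1. Collecting the sign flips along the way, the symbol is +1.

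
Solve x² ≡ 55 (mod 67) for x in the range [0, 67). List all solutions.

16, 51

Since 67 ≡ 3 (mod 4), a square root of 55 is 55^((67+1)/4) = 55^17 mod 67.
Repeated squaring: 55^2≡10, 55^4≡33, 55^8≡17, 55^16≡21 (mod 67).
55^17 = 55^(16+1) ≡ 16 (mod 67).
Check: 16² = 256 ≡ 55 (mod 67). The two roots are 16 and 51.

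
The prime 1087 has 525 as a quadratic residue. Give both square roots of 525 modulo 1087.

Since 1087 ≡ 3 (mod 4), a square root of 525 is 525^((1087+1)/4) = 525^272 mod 1087.
Repeated squaring: 525^2≡614, 525^4≡894, 525^8≡291, 525^16≡982, 525^32≡155, 525^64≡111, 525^128≡364, 525^256≡969 (mod 1087).
525^272 = 525^(256+16) ≡ 433 (mod 1087).
Check: 433² = 187489 ≡ 525 (mod 1087). The two roots are 433 and 654.

433, 654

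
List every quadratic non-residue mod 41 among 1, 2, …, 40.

Square k = 1,…,20 (k and 41−k give the same square):
1²=1, 2²=4, 3²=9, 4²=16, 5²=25, 6²=36, 7²≡8, 8²≡23, 9²≡40, 10²≡18, 11²≡39, 12²≡21, 13²≡5, 14²≡32, 15²≡20, 16²≡10, 17²≡2, 18²≡37, 19²≡33, 20²≡31 (mod 41).
The residues are {1, 2, 4, 5, 8, 9, 10, 16, 18, 20, 21, 23, 25, 31, 32, 33, 36, 37, 39, 40}; the non-residues are the remaining 20 nonzero classes.

3, 6, 7, 11, 12, 13, 14, 15, 17, 19, 22, 24, 26, 27, 28, 29, 30, 34, 35, 38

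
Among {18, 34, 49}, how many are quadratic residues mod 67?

1

(18/67) = -1 → non-residue.
(34/67) = -1 → non-residue.
(49/67) = +1 → QR.
Total quadratic residues among the 3: 1.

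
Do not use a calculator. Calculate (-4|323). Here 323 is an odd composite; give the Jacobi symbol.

-1

First reduce: -4 ≡ 319 (mod 323).
Reciprocity: 319 ≡ 3 and 323 ≡ 3 (mod 4), so (319/323) = −(323/319).
Reduce top mod 319: now compute (4/319).
Pull out 2^2: since 319 ≡ 7 (mod 8), (2/319) = +1, so (2/319)^2 = +1.
Reached (1/319) = 1. Collecting the sign flips along the way, the symbol is -1.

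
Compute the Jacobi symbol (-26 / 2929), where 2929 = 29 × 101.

First reduce: -26 ≡ 2903 (mod 2929).
Reciprocity: 2903 ≡ 3 and 2929 ≡ 1 (mod 4), so (2903/2929) = +(2929/2903).
Reduce top mod 2903: now compute (26/2903).
Pull out 2: since 2903 ≡ 7 (mod 8), (2/2903) = +1.
Reciprocity: 13 ≡ 1 and 2903 ≡ 3 (mod 4), so (13/2903) = +(2903/13).
Reduce top mod 13: now compute (4/13).
Pull out 2^2: since 13 ≡ 5 (mod 8), (2/13) = -1, so (2/13)^2 = +1.
Reached (1/13) = 1. Collecting the sign flips along the way, the symbol is +1.

1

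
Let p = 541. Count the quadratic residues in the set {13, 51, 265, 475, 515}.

3

(13/541) = -1 → non-residue.
(51/541) = -1 → non-residue.
(265/541) = +1 → QR.
(475/541) = +1 → QR.
(515/541) = +1 → QR.
Total quadratic residues among the 5: 3.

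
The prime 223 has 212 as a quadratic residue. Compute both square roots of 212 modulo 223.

Since 223 ≡ 3 (mod 4), a square root of 212 is 212^((223+1)/4) = 212^56 mod 223.
Repeated squaring: 212^2≡121, 212^4≡146, 212^8≡131, 212^16≡213, 212^32≡100 (mod 223).
212^56 = 212^(32+16+8) ≡ 124 (mod 223).
Check: 124² = 15376 ≡ 212 (mod 223). The two roots are 99 and 124.

99, 124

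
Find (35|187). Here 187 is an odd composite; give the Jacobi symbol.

-1

Reciprocity: 35 ≡ 3 and 187 ≡ 3 (mod 4), so (35/187) = −(187/35).
Reduce top mod 35: now compute (12/35).
Pull out 2^2: since 35 ≡ 3 (mod 8), (2/35) = -1, so (2/35)^2 = +1.
Reciprocity: 3 ≡ 3 and 35 ≡ 3 (mod 4), so (3/35) = −(35/3).
Reduce top mod 3: now compute (2/3).
Pull out 2: since 3 ≡ 3 (mod 8), (2/3) = -1.
Reached (1/3) = 1. Collecting the sign flips along the way, the symbol is -1.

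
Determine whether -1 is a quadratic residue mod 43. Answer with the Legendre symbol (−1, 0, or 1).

Euler's criterion: (-1/43) ≡ 42^21 (mod 43).
42^2 ≡ 1 (mod 43)
42^4 ≡ 1 (mod 43)
42^8 ≡ 1 (mod 43)
42^16 ≡ 1 (mod 43)
42^21 = 42^(16+4+1) ≡ 42 (mod 43).
Result is 42 ≡ −1, so (-1/43) = −1.

-1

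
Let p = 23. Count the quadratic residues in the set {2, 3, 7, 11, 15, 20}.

(2/23) = +1 → QR.
(3/23) = +1 → QR.
(7/23) = -1 → non-residue.
(11/23) = -1 → non-residue.
(15/23) = -1 → non-residue.
(20/23) = -1 → non-residue.
Total quadratic residues among the 6: 2.

2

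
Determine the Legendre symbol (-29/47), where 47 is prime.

First reduce: -29 ≡ 18 (mod 47).
Pull out 2: since 47 ≡ 7 (mod 8), (2/47) = +1.
Reciprocity: 9 ≡ 1 and 47 ≡ 3 (mod 4), so (9/47) = +(47/9).
Reduce top mod 9: now compute (2/9).
Pull out 2: since 9 ≡ 1 (mod 8), (2/9) = +1.
Reached (1/9) = 1. Collecting the sign flips along the way, the symbol is +1.

1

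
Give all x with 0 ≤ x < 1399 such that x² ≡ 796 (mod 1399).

Since 1399 ≡ 3 (mod 4), a square root of 796 is 796^((1399+1)/4) = 796^350 mod 1399.
Repeated squaring: 796^2≡1268, 796^4≡373, 796^8≡628, 796^16≡1265, 796^32≡1168, 796^64≡199, 796^128≡429, 796^256≡772 (mod 1399).
796^350 = 796^(256+64+16+8+4+2) ≡ 937 (mod 1399).
Check: 937² = 877969 ≡ 796 (mod 1399). The two roots are 462 and 937.

462, 937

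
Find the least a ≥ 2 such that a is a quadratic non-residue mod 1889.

3

(2/1889) = +1, so 2 is a residue.
(3/1889) = −1, so 3 is the smallest positive non-residue mod 1889.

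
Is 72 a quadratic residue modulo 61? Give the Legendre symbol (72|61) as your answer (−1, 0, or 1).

First reduce: 72 ≡ 11 (mod 61).
Reciprocity: 11 ≡ 3 and 61 ≡ 1 (mod 4), so (11/61) = +(61/11).
Reduce top mod 11: now compute (6/11).
Pull out 2: since 11 ≡ 3 (mod 8), (2/11) = -1.
Reciprocity: 3 ≡ 3 and 11 ≡ 3 (mod 4), so (3/11) = −(11/3).
Reduce top mod 3: now compute (2/3).
Pull out 2: since 3 ≡ 3 (mod 8), (2/3) = -1.
Reached (1/3) = 1. Collecting the sign flips along the way, the symbol is -1.

-1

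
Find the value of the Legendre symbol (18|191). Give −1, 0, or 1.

Pull out 2: since 191 ≡ 7 (mod 8), (2/191) = +1.
Reciprocity: 9 ≡ 1 and 191 ≡ 3 (mod 4), so (9/191) = +(191/9).
Reduce top mod 9: now compute (2/9).
Pull out 2: since 9 ≡ 1 (mod 8), (2/9) = +1.
Reached (1/9) = 1. Collecting the sign flips along the way, the symbol is +1.

1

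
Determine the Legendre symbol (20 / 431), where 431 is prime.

Euler's criterion: (20/431) ≡ 20^215 (mod 431).
20^2 ≡ 400 (mod 431)
20^4 ≡ 99 (mod 431)
20^8 ≡ 319 (mod 431)
20^16 ≡ 45 (mod 431)
20^32 ≡ 301 (mod 431)
20^64 ≡ 91 (mod 431)
20^128 ≡ 92 (mod 431)
20^215 = 20^(128+64+16+4+2+1) ≡ 1 (mod 431).
Result is 1, so (20/431) = 1.

1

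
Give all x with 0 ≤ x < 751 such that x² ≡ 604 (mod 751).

264, 487

Since 751 ≡ 3 (mod 4), a square root of 604 is 604^((751+1)/4) = 604^188 mod 751.
Repeated squaring: 604^2≡581, 604^4≡362, 604^8≡370, 604^16≡218, 604^32≡211, 604^64≡212, 604^128≡635 (mod 751).
604^188 = 604^(128+32+16+8+4) ≡ 264 (mod 751).
Check: 264² = 69696 ≡ 604 (mod 751). The two roots are 264 and 487.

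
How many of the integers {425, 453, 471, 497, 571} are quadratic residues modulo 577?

(425/577) = +1 → QR.
(453/577) = +1 → QR.
(471/577) = +1 → QR.
(497/577) = -1 → non-residue.
(571/577) = +1 → QR.
Total quadratic residues among the 5: 4.

4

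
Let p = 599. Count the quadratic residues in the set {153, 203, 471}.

(153/599) = +1 → QR.
(203/599) = +1 → QR.
(471/599) = -1 → non-residue.
Total quadratic residues among the 3: 2.

2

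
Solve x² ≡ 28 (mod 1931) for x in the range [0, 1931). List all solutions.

Since 1931 ≡ 3 (mod 4), a square root of 28 is 28^((1931+1)/4) = 28^483 mod 1931.
Repeated squaring: 28^2≡784, 28^4≡598, 28^8≡369, 28^16≡991, 28^32≡1133, 28^64≡1505, 28^128≡1893, 28^256≡1444 (mod 1931).
28^483 = 28^(256+128+64+32+2+1) ≡ 1468 (mod 1931).
Check: 1468² = 2155024 ≡ 28 (mod 1931). The two roots are 463 and 1468.

463, 1468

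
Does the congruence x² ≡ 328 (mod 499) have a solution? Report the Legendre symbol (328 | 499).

1

Pull out 2^3: since 499 ≡ 3 (mod 8), (2/499) = -1, so (2/499)^3 = -1.
Reciprocity: 41 ≡ 1 and 499 ≡ 3 (mod 4), so (41/499) = +(499/41).
Reduce top mod 41: now compute (7/41).
Reciprocity: 7 ≡ 3 and 41 ≡ 1 (mod 4), so (7/41) = +(41/7).
Reduce top mod 7: now compute (6/7).
Pull out 2: since 7 ≡ 7 (mod 8), (2/7) = +1.
Reciprocity: 3 ≡ 3 and 7 ≡ 3 (mod 4), so (3/7) = −(7/3).
Reduce top mod 3: now compute (1/3).
Reached (1/3) = 1. Collecting the sign flips along the way, the symbol is +1.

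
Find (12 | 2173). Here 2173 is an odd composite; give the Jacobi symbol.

Pull out 2^2: since 2173 ≡ 5 (mod 8), (2/2173) = -1, so (2/2173)^2 = +1.
Reciprocity: 3 ≡ 3 and 2173 ≡ 1 (mod 4), so (3/2173) = +(2173/3).
Reduce top mod 3: now compute (1/3).
Reached (1/3) = 1. Collecting the sign flips along the way, the symbol is +1.

1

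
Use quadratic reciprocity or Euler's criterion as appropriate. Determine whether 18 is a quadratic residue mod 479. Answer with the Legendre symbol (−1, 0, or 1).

1

Pull out 2: since 479 ≡ 7 (mod 8), (2/479) = +1.
Reciprocity: 9 ≡ 1 and 479 ≡ 3 (mod 4), so (9/479) = +(479/9).
Reduce top mod 9: now compute (2/9).
Pull out 2: since 9 ≡ 1 (mod 8), (2/9) = +1.
Reached (1/9) = 1. Collecting the sign flips along the way, the symbol is +1.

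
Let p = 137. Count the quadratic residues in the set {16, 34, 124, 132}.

(16/137) = +1 → QR.
(34/137) = +1 → QR.
(124/137) = -1 → non-residue.
(132/137) = -1 → non-residue.
Total quadratic residues among the 4: 2.

2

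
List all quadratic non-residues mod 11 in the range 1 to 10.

2,6,7,8,10

Square k = 1,…,5 (k and 11−k give the same square):
1²=1, 2²=4, 3²=9, 4²≡5, 5²≡3 (mod 11).
The residues are {1, 3, 4, 5, 9}; the non-residues are the remaining 5 nonzero classes.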